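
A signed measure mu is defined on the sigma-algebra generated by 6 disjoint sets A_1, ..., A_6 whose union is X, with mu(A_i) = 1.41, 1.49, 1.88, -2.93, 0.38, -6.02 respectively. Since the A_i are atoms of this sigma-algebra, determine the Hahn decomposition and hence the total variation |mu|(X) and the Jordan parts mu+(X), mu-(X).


Step 1: Every measurable set is a union of atoms (the cells / points), so a Hahn decomposition is
  obtained by grouping atoms by sign: P = union of atoms with mu > 0, N = union of the remaining atoms.
  Atoms in P (indices): 1, 2, 3, 5;  atoms in N (indices): 4, 6
  Positive values: 1.41, 1.49, 1.88, 0.38
  Negative values: -2.93, -6.02
Step 2: mu+(X) = mu(P) = sum of positive atom values = 5.16
Step 3: mu-(X) = -mu(N) = sum of |negative atom values| = 8.95
Step 4: |mu|(X) = mu+(X) + mu-(X) = 5.16 + 8.95 = 14.11


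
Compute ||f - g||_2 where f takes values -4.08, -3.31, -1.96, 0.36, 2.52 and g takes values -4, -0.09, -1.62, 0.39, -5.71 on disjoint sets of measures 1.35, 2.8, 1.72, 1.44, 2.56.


Step 1: Compute differences f_i - g_i:
  -4.08 - -4 = -0.08
  -3.31 - -0.09 = -3.22
  -1.96 - -1.62 = -0.34
  0.36 - 0.39 = -0.03
  2.52 - -5.71 = 8.23
Step 2: Compute |diff|^2 * measure for each set:
  |-0.08|^2 * 1.35 = 0.0064 * 1.35 = 0.00864
  |-3.22|^2 * 2.8 = 10.3684 * 2.8 = 29.03152
  |-0.34|^2 * 1.72 = 0.1156 * 1.72 = 0.198832
  |-0.03|^2 * 1.44 = 9.000000e-04 * 1.44 = 0.001296
  |8.23|^2 * 2.56 = 67.7329 * 2.56 = 173.396224
Step 3: Sum = 202.636512
Step 4: ||f-g||_2 = (202.636512)^(1/2) = 14.235045


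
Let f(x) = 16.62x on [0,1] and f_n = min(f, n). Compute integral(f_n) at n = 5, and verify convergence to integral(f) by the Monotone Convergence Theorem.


f(x) = 16.62x on [0,1]; f_n(x) = min(16.62x, n). At n = 5:
Step 1: f(x) reaches 5 at x = 5/16.62 = 0.300842
Step 2: integral(f_5) = integral(16.62x, 0, 0.300842) + integral(5, 0.300842, 1)
       = 16.62*0.300842^2/2 + 5*(1 - 0.300842)
       = 0.752106 + 3.495788
       = 4.247894
Step 3: As n -> infinity, f_n increases to f, so by MCT integral(f_n) -> integral(f) = 16.62/2 = 8.31.
Convergence: integral(f_5) = 4.247894 -> 8.31 as n -> infinity


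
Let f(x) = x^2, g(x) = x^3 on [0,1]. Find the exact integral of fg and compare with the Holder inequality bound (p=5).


Step 1: Exact integral of f*g = integral(x^5, 0, 1) = 1/6
     = 0.166667
Step 2: Holder bound with p=5, q=1.25:
  ||f||_p = (integral x^10 dx)^(1/5) = (1/11)^(1/5) = 0.619044
  ||g||_q = (integral x^3.75 dx)^(1/1.25) = (1/4.75)^(1/1.25) = 0.287505
Step 3: Holder bound = ||f||_p * ||g||_q = 0.619044 * 0.287505 = 0.177978
Verification: 0.166667 <= 0.177978 (Holder holds)


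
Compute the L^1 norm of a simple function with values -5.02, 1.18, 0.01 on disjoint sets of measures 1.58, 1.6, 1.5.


Step 1: Compute |f_i|^1 for each value:
  |-5.02|^1 = 5.02
  |1.18|^1 = 1.18
  |0.01|^1 = 0.01
Step 2: Multiply by measures and sum:
  5.02 * 1.58 = 7.9316
  1.18 * 1.6 = 1.888
  0.01 * 1.5 = 0.015
Sum = 7.9316 + 1.888 + 0.015 = 9.8346
Step 3: Take the p-th root:
||f||_1 = (9.8346)^(1/1) = 9.8346


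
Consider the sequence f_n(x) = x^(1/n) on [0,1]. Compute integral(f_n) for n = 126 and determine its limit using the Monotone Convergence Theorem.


At n = 126: f_126(x) = x^(1/126).
Step 1: integral(x^(1/126), 0, 1) = [x^(1/126+1) / (1/126+1)] from 0 to 1
     = 1 / (1/126 + 1) = 1 / ((126+1)/126) = 126/(126+1)
     = 126/127 = 0.992126
Step 2: As n -> infinity, f_n(x) = x^(1/n) -> 1 for x in (0,1], and f_n is increasing in n.
By MCT, lim_n integral(f_n) = integral(lim_n f_n) = integral(1, 0, 1) = 1.
Step 3: Verify convergence: 126/127 = 0.992126 -> 1


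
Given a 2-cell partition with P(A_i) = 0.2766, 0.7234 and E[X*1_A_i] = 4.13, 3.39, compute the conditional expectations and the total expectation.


For each cell A_i: E[X|A_i] = E[X*1_A_i] / P(A_i)
Step 1: E[X|A_1] = 4.13 / 0.2766 = 14.931309
Step 2: E[X|A_2] = 3.39 / 0.7234 = 4.686204
Verification: E[X] = sum E[X*1_A_i] = 4.13 + 3.39 = 7.52


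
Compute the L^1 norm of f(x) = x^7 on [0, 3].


Step 1: ||f||_1 = (integral_0^3 |x^7|^1 dx)^(1/1)
     = (integral_0^3 x^7 dx)^(1/1)
Step 2: integral_0^3 x^7 dx = [x^8/(8)] from 0 to 3 = 3^8/8
     = 6561/8 = 820.125
Step 3: ||f||_1 = (820.125)^(1/1) = 820.125


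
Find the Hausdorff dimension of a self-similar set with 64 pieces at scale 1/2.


For a self-similar set with N copies scaled by 1/r:
dim_H = log(N)/log(r) = log(64)/log(2)
= 4.158883/0.693147
= 6


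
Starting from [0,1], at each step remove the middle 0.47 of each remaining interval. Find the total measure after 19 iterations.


Step 1: At each step, fraction remaining = 1 - 0.47 = 0.53
Step 2: After 19 steps, measure = (0.53)^19
Result = 5.770873e-06


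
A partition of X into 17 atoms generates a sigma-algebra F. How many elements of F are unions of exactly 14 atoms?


Each element of F is a union of some subset of the 17 atoms.
Elements that are unions of exactly 14 atoms correspond to 14-element subsets of the 17 atoms.
Count = C(17, 14) = 17! / (14! * 3!) = 680.


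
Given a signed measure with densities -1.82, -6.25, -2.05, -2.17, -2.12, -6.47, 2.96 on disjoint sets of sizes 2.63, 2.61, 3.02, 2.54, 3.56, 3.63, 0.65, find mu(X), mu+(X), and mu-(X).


Step 1: Compute signed measure on each set:
  Set 1: -1.82 * 2.63 = -4.7866
  Set 2: -6.25 * 2.61 = -16.3125
  Set 3: -2.05 * 3.02 = -6.191
  Set 4: -2.17 * 2.54 = -5.5118
  Set 5: -2.12 * 3.56 = -7.5472
  Set 6: -6.47 * 3.63 = -23.4861
  Set 7: 2.96 * 0.65 = 1.924
Step 2: Total signed measure = (-4.7866) + (-16.3125) + (-6.191) + (-5.5118) + (-7.5472) + (-23.4861) + (1.924)
     = -61.9112
Step 3: Positive part mu+(X) = sum of positive contributions = 1.924
Step 4: Negative part mu-(X) = |sum of negative contributions| = 63.8352


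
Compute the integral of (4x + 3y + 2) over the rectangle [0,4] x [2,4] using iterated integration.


By Fubini, integrate in x first, then y.
Step 1: Fix y, integrate over x in [0,4]:
  integral(4x + 3y + 2, x=0..4)
  = 4*(4^2 - 0^2)/2 + (3y + 2)*(4 - 0)
  = 32 + (3y + 2)*4
  = 32 + 12y + 8
  = 40 + 12y
Step 2: Integrate over y in [2,4]:
  integral(40 + 12y, y=2..4)
  = 40*2 + 12*(4^2 - 2^2)/2
  = 80 + 72
  = 152


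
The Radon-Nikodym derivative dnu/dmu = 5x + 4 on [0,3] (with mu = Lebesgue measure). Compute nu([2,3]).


nu(A) = integral_A (dnu/dmu) dmu = integral_2^3 (5x + 4) dx
Step 1: Antiderivative F(x) = (5/2)x^2 + 4x
Step 2: F(3) = (5/2)*3^2 + 4*3 = 22.5 + 12 = 34.5
Step 3: F(2) = (5/2)*2^2 + 4*2 = 10 + 8 = 18
Step 4: nu([2,3]) = F(3) - F(2) = 34.5 - 18 = 16.5


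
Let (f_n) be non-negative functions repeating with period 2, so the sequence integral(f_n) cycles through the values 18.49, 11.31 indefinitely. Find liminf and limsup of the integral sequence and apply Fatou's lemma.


The sequence (integral(f_n)) is periodic with period 2, repeating the values 18.49, 11.31 indefinitely.
Step 1: For a periodic sequence, every tail (a_m, a_(m+1), ...) contains all 2 period values infinitely often.
Step 2: Hence inf of every tail = min of the period values = min(18.49, 11.31) = 11.31.
        liminf_n integral(f_n) = sup over m of (inf of tail from m) = 11.31.
Step 3: Similarly sup of every tail = max of the period values = 18.49.
        limsup_n integral(f_n) = 18.49.
Step 4: Fatou's lemma: integral(liminf_n f_n) <= liminf_n integral(f_n) = 11.31.
        So the integral of the pointwise liminf is at most 11.31.


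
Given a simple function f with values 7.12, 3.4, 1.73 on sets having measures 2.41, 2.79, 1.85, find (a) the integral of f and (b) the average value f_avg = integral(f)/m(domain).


Step 1: Integral = sum(value_i * measure_i)
= 7.12*2.41 + 3.4*2.79 + 1.73*1.85
= 17.1592 + 9.486 + 3.2005
= 29.8457
Step 2: Total measure of domain = 2.41 + 2.79 + 1.85 = 7.05
Step 3: Average value = 29.8457 / 7.05 = 4.233433


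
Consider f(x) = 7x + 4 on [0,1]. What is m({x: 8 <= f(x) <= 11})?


f^(-1)([8, 11]) = {x : 8 <= 7x + 4 <= 11}
Solving: (8 - 4)/7 <= x <= (11 - 4)/7
= [0.571429, 1]
Intersecting with [0,1]: [0.571429, 1]
Measure = 1 - 0.571429 = 0.428571


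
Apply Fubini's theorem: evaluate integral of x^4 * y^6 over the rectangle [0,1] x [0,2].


By Fubini's theorem, the double integral factors as a product of single integrals:
Step 1: integral_0^1 x^4 dx = [x^5/5] from 0 to 1
     = 1^5/5 = 0.2
Step 2: integral_0^2 y^6 dy = [y^7/7] from 0 to 2
     = 2^7/7 = 18.285714
Step 3: Double integral = 0.2 * 18.285714 = 3.657143


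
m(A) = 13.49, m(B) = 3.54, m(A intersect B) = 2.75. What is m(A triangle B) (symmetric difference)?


m(A Delta B) = m(A) + m(B) - 2*m(A n B)
= 13.49 + 3.54 - 2*2.75
= 13.49 + 3.54 - 5.5
= 11.53


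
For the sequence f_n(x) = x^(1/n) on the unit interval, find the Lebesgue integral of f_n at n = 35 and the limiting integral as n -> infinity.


At n = 35: f_35(x) = x^(1/35).
Step 1: integral(x^(1/35), 0, 1) = [x^(1/35+1) / (1/35+1)] from 0 to 1
     = 1 / (1/35 + 1) = 1 / ((35+1)/35) = 35/(35+1)
     = 35/36 = 0.972222
Step 2: As n -> infinity, f_n(x) = x^(1/n) -> 1 for x in (0,1], and f_n is increasing in n.
By MCT, lim_n integral(f_n) = integral(lim_n f_n) = integral(1, 0, 1) = 1.
Step 3: Verify convergence: 35/36 = 0.972222 -> 1


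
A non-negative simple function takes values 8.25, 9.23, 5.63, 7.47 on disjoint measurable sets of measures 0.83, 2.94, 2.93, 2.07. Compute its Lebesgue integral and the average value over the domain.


Step 1: Integral = sum(value_i * measure_i)
= 8.25*0.83 + 9.23*2.94 + 5.63*2.93 + 7.47*2.07
= 6.8475 + 27.1362 + 16.4959 + 15.4629
= 65.9425
Step 2: Total measure of domain = 0.83 + 2.94 + 2.93 + 2.07 = 8.77
Step 3: Average value = 65.9425 / 8.77 = 7.519099


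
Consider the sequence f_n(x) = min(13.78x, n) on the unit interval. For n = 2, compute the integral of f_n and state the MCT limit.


f(x) = 13.78x on [0,1]; f_n(x) = min(13.78x, n). At n = 2:
Step 1: f(x) reaches 2 at x = 2/13.78 = 0.145138
Step 2: integral(f_2) = integral(13.78x, 0, 0.145138) + integral(2, 0.145138, 1)
       = 13.78*0.145138^2/2 + 2*(1 - 0.145138)
       = 0.145138 + 1.709724
       = 1.854862
Step 3: As n -> infinity, f_n increases to f, so by MCT integral(f_n) -> integral(f) = 13.78/2 = 6.89.
Convergence: integral(f_2) = 1.854862 -> 6.89 as n -> infinity


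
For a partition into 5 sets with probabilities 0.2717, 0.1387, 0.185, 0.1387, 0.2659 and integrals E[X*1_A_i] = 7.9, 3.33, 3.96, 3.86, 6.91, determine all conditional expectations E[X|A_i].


For each cell A_i: E[X|A_i] = E[X*1_A_i] / P(A_i)
Step 1: E[X|A_1] = 7.9 / 0.2717 = 29.076187
Step 2: E[X|A_2] = 3.33 / 0.1387 = 24.008652
Step 3: E[X|A_3] = 3.96 / 0.185 = 21.405405
Step 4: E[X|A_4] = 3.86 / 0.1387 = 27.829849
Step 5: E[X|A_5] = 6.91 / 0.2659 = 25.987213
Verification: E[X] = sum E[X*1_A_i] = 7.9 + 3.33 + 3.96 + 3.86 + 6.91 = 25.96


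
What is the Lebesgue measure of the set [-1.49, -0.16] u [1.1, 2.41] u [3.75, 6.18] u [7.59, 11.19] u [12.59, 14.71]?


For pairwise disjoint intervals, m(union) = sum of lengths.
= (-0.16 - -1.49) + (2.41 - 1.1) + (6.18 - 3.75) + (11.19 - 7.59) + (14.71 - 12.59)
= 1.33 + 1.31 + 2.43 + 3.6 + 2.12
= 10.79


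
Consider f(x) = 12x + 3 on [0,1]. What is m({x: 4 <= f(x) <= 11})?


f^(-1)([4, 11]) = {x : 4 <= 12x + 3 <= 11}
Solving: (4 - 3)/12 <= x <= (11 - 3)/12
= [0.083333, 0.666667]
Intersecting with [0,1]: [0.083333, 0.666667]
Measure = 0.666667 - 0.083333 = 0.583333


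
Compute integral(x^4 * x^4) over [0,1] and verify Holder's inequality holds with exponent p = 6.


Step 1: Exact integral of f*g = integral(x^8, 0, 1) = 1/9
     = 0.111111
Step 2: Holder bound with p=6, q=1.2:
  ||f||_p = (integral x^24 dx)^(1/6) = (1/25)^(1/6) = 0.584804
  ||g||_q = (integral x^4.8 dx)^(1/1.2) = (1/5.8)^(1/1.2) = 0.231105
Step 3: Holder bound = ||f||_p * ||g||_q = 0.584804 * 0.231105 = 0.135151
Verification: 0.111111 <= 0.135151 (Holder holds)


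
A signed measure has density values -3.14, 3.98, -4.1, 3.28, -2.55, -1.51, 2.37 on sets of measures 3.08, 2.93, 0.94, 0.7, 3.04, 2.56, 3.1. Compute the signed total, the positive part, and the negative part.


Step 1: Compute signed measure on each set:
  Set 1: -3.14 * 3.08 = -9.6712
  Set 2: 3.98 * 2.93 = 11.6614
  Set 3: -4.1 * 0.94 = -3.854
  Set 4: 3.28 * 0.7 = 2.296
  Set 5: -2.55 * 3.04 = -7.752
  Set 6: -1.51 * 2.56 = -3.8656
  Set 7: 2.37 * 3.1 = 7.347
Step 2: Total signed measure = (-9.6712) + (11.6614) + (-3.854) + (2.296) + (-7.752) + (-3.8656) + (7.347)
     = -3.8384
Step 3: Positive part mu+(X) = sum of positive contributions = 21.3044
Step 4: Negative part mu-(X) = |sum of negative contributions| = 25.1428


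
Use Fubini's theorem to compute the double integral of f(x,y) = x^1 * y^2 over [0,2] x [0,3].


By Fubini's theorem, the double integral factors as a product of single integrals:
Step 1: integral_0^2 x^1 dx = [x^2/2] from 0 to 2
     = 2^2/2 = 2
Step 2: integral_0^3 y^2 dy = [y^3/3] from 0 to 3
     = 3^3/3 = 9
Step 3: Double integral = 2 * 9 = 18


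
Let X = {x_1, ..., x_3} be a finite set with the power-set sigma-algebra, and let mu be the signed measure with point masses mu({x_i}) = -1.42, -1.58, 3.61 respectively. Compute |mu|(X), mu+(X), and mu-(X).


Step 1: Every measurable set is a union of atoms (the cells / points), so a Hahn decomposition is
  obtained by grouping atoms by sign: P = union of atoms with mu > 0, N = union of the remaining atoms.
  Atoms in P (indices): 3;  atoms in N (indices): 1, 2
  Positive values: 3.61
  Negative values: -1.42, -1.58
Step 2: mu+(X) = mu(P) = sum of positive atom values = 3.61
Step 3: mu-(X) = -mu(N) = sum of |negative atom values| = 3
Step 4: |mu|(X) = mu+(X) + mu-(X) = 3.61 + 3 = 6.61


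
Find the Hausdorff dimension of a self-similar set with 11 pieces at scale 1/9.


For a self-similar set with N copies scaled by 1/r:
dim_H = log(N)/log(r) = log(11)/log(9)
= 2.397895/2.197225
= 1.091329


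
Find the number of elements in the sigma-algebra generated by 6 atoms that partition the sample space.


Each element of the sigma-algebra is a union of some subset of the 6 atoms.
The number of such subsets is 2^6 = 64.


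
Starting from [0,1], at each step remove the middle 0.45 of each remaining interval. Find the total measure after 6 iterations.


Step 1: At each step, fraction remaining = 1 - 0.45 = 0.55
Step 2: After 6 steps, measure = (0.55)^6
Step 3: Computing the power step by step:
  After step 1: 0.55
  After step 2: 0.3025
  After step 3: 0.166375
  After step 4: 0.091506
  After step 5: 0.050328
  ...
Result = 0.027681


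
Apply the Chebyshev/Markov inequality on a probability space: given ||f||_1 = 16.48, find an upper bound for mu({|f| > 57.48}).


Chebyshev/Markov inequality: mu(|f| > eps) <= (||f||_p / eps)^p
Step 1: ||f||_1 / eps = 16.48 / 57.48 = 0.286708
Step 2: Raise to power p = 1:
  (0.286708)^1 = 0.286708
Step 3: Therefore mu(|f| > 57.48) <= 0.286708


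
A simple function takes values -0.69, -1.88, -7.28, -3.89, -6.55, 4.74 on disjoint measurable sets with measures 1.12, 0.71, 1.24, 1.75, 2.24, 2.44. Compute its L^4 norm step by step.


Step 1: Compute |f_i|^4 for each value:
  |-0.69|^4 = 0.226671
  |-1.88|^4 = 12.491983
  |-7.28|^4 = 2808.830403
  |-3.89|^4 = 228.98045
  |-6.55|^4 = 1840.624506
  |4.74|^4 = 504.79305
Step 2: Multiply by measures and sum:
  0.226671 * 1.12 = 0.253872
  12.491983 * 0.71 = 8.869308
  2808.830403 * 1.24 = 3482.949699
  228.98045 * 1.75 = 400.715788
  1840.624506 * 2.24 = 4122.998894
  504.79305 * 2.44 = 1231.695041
Sum = 0.253872 + 8.869308 + 3482.949699 + 400.715788 + 4122.998894 + 1231.695041 = 9247.482603
Step 3: Take the p-th root:
||f||_4 = (9247.482603)^(1/4) = 9.806316


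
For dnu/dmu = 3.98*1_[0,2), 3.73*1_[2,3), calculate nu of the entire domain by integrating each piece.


Integrate each piece of the Radon-Nikodym derivative:
Step 1: integral_0^2 3.98 dx = 3.98*(2-0) = 3.98*2 = 7.96
Step 2: integral_2^3 3.73 dx = 3.73*(3-2) = 3.73*1 = 3.73
Total: 7.96 + 3.73 = 11.69


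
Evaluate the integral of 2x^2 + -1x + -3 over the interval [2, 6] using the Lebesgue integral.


The Lebesgue integral of a Riemann-integrable function agrees with the Riemann integral.
Antiderivative F(x) = (2/3)x^3 + (-1/2)x^2 + -3x
F(6) = (2/3)*6^3 + (-1/2)*6^2 + -3*6
     = (2/3)*216 + (-1/2)*36 + -3*6
     = 144 + -18 + -18
     = 108
F(2) = -2.666667
Integral = F(6) - F(2) = 108 - -2.666667 = 110.666667


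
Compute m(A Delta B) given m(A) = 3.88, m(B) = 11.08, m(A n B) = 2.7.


m(A Delta B) = m(A) + m(B) - 2*m(A n B)
= 3.88 + 11.08 - 2*2.7
= 3.88 + 11.08 - 5.4
= 9.56


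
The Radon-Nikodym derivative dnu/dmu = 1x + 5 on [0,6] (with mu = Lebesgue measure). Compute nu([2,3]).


nu(A) = integral_A (dnu/dmu) dmu = integral_2^3 (1x + 5) dx
Step 1: Antiderivative F(x) = (1/2)x^2 + 5x
Step 2: F(3) = (1/2)*3^2 + 5*3 = 4.5 + 15 = 19.5
Step 3: F(2) = (1/2)*2^2 + 5*2 = 2 + 10 = 12
Step 4: nu([2,3]) = F(3) - F(2) = 19.5 - 12 = 7.5


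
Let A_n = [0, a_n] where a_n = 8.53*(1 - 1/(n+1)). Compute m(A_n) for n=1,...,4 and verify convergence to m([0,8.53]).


By continuity of measure from below: if A_n increases to A, then m(A_n) -> m(A).
Here A = [0, 8.53], so m(A) = 8.53
Step 1: a_1 = 8.53*(1 - 1/2) = 4.265, m(A_1) = 4.265
Step 2: a_2 = 8.53*(1 - 1/3) = 5.6867, m(A_2) = 5.6867
Step 3: a_3 = 8.53*(1 - 1/4) = 6.3975, m(A_3) = 6.3975
Step 4: a_4 = 8.53*(1 - 1/5) = 6.824, m(A_4) = 6.824
Limit: m(A_n) -> m([0,8.53]) = 8.53


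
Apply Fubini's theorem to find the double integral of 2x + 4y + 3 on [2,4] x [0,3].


By Fubini, integrate in x first, then y.
Step 1: Fix y, integrate over x in [2,4]:
  integral(2x + 4y + 3, x=2..4)
  = 2*(4^2 - 2^2)/2 + (4y + 3)*(4 - 2)
  = 12 + (4y + 3)*2
  = 12 + 8y + 6
  = 18 + 8y
Step 2: Integrate over y in [0,3]:
  integral(18 + 8y, y=0..3)
  = 18*3 + 8*(3^2 - 0^2)/2
  = 54 + 36
  = 90


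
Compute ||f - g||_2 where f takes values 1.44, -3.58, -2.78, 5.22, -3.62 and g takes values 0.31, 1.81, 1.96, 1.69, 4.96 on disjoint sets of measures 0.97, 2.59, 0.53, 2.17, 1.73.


Step 1: Compute differences f_i - g_i:
  1.44 - 0.31 = 1.13
  -3.58 - 1.81 = -5.39
  -2.78 - 1.96 = -4.74
  5.22 - 1.69 = 3.53
  -3.62 - 4.96 = -8.58
Step 2: Compute |diff|^2 * measure for each set:
  |1.13|^2 * 0.97 = 1.2769 * 0.97 = 1.238593
  |-5.39|^2 * 2.59 = 29.0521 * 2.59 = 75.244939
  |-4.74|^2 * 0.53 = 22.4676 * 0.53 = 11.907828
  |3.53|^2 * 2.17 = 12.4609 * 2.17 = 27.040153
  |-8.58|^2 * 1.73 = 73.6164 * 1.73 = 127.356372
Step 3: Sum = 242.787885
Step 4: ||f-g||_2 = (242.787885)^(1/2) = 15.581652


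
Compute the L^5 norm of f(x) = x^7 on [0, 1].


Step 1: ||f||_5 = (integral_0^1 |x^7|^5 dx)^(1/5)
     = (integral_0^1 x^35 dx)^(1/5)
Step 2: integral_0^1 x^35 dx = [x^36/(36)] from 0 to 1 = 1^36/36
     = 1/36 = 0.027778
Step 3: ||f||_5 = (0.027778)^(1/5) = 0.488359


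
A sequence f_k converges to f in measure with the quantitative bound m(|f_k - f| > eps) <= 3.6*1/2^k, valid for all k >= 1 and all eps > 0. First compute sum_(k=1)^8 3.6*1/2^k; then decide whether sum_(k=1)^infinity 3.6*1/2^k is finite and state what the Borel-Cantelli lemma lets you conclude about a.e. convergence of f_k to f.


Step 1: List the terms 3.6*1/2^k for k = 1 to 8:
  k=1: 1.8
  k=2: 0.9
  k=3: 0.45
  k=4: 0.225
  k=5: 0.1125
  k=6: 0.05625
  k=7: 0.028125
  k=8: 0.014063
Step 2: Partial sum = 1.8 + 0.9 + 0.45 + 0.225 + 0.1125 + 0.05625 + 0.028125 + 0.014063
     = 3.585938
Step 3: The full series sum_(k>=1) 3.6*1/2^k converges (geometric series with ratio 1/2 < 1; a constant multiple of a convergent series converges).
Step 4: Fix eps > 0. Since sum_k m(|f_k - f| > eps) < infinity, the Borel-Cantelli lemma gives
        m(limsup_k {|f_k - f| > eps}) = 0, i.e. for a.e. x, |f_k(x) - f(x)| <= eps for all large k.
        Applying this with eps = 1/j for j = 1, 2, ... and intersecting the countably many full-measure sets,
        for a.e. x we get limsup_k |f_k(x) - f(x)| <= 1/j for every j, hence f_k -> f almost everywhere.
Conclusion: series converges; Borel-Cantelli yields f_k -> f a.e.


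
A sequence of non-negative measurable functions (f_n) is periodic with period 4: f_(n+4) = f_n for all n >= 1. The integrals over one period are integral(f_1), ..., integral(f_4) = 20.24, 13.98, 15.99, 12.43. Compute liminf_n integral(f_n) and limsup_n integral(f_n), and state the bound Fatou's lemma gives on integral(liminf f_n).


The sequence (integral(f_n)) is periodic with period 4, repeating the values 20.24, 13.98, 15.99, 12.43 indefinitely.
Step 1: For a periodic sequence, every tail (a_m, a_(m+1), ...) contains all 4 period values infinitely often.
Step 2: Hence inf of every tail = min of the period values = min(20.24, 13.98, 15.99, 12.43) = 12.43.
        liminf_n integral(f_n) = sup over m of (inf of tail from m) = 12.43.
Step 3: Similarly sup of every tail = max of the period values = 20.24.
        limsup_n integral(f_n) = 20.24.
Step 4: Fatou's lemma: integral(liminf_n f_n) <= liminf_n integral(f_n) = 12.43.
        So the integral of the pointwise liminf is at most 12.43.


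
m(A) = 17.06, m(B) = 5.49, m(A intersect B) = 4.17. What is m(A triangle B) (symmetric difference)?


m(A Delta B) = m(A) + m(B) - 2*m(A n B)
= 17.06 + 5.49 - 2*4.17
= 17.06 + 5.49 - 8.34
= 14.21


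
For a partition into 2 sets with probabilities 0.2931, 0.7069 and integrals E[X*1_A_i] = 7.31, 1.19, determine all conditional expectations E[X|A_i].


For each cell A_i: E[X|A_i] = E[X*1_A_i] / P(A_i)
Step 1: E[X|A_1] = 7.31 / 0.2931 = 24.940293
Step 2: E[X|A_2] = 1.19 / 0.7069 = 1.683406
Verification: E[X] = sum E[X*1_A_i] = 7.31 + 1.19 = 8.5


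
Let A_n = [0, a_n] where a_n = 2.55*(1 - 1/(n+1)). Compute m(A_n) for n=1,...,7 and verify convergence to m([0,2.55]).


By continuity of measure from below: if A_n increases to A, then m(A_n) -> m(A).
Here A = [0, 2.55], so m(A) = 2.55
Step 1: a_1 = 2.55*(1 - 1/2) = 1.275, m(A_1) = 1.275
Step 2: a_2 = 2.55*(1 - 1/3) = 1.7, m(A_2) = 1.7
Step 3: a_3 = 2.55*(1 - 1/4) = 1.9125, m(A_3) = 1.9125
Step 4: a_4 = 2.55*(1 - 1/5) = 2.04, m(A_4) = 2.04
Step 5: a_5 = 2.55*(1 - 1/6) = 2.125, m(A_5) = 2.125
Step 6: a_6 = 2.55*(1 - 1/7) = 2.1857, m(A_6) = 2.1857
Step 7: a_7 = 2.55*(1 - 1/8) = 2.2312, m(A_7) = 2.2312
Limit: m(A_n) -> m([0,2.55]) = 2.55


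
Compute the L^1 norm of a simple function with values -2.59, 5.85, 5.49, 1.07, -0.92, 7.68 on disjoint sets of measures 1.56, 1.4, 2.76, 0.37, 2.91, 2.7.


Step 1: Compute |f_i|^1 for each value:
  |-2.59|^1 = 2.59
  |5.85|^1 = 5.85
  |5.49|^1 = 5.49
  |1.07|^1 = 1.07
  |-0.92|^1 = 0.92
  |7.68|^1 = 7.68
Step 2: Multiply by measures and sum:
  2.59 * 1.56 = 4.0404
  5.85 * 1.4 = 8.19
  5.49 * 2.76 = 15.1524
  1.07 * 0.37 = 0.3959
  0.92 * 2.91 = 2.6772
  7.68 * 2.7 = 20.736
Sum = 4.0404 + 8.19 + 15.1524 + 0.3959 + 2.6772 + 20.736 = 51.1919
Step 3: Take the p-th root:
||f||_1 = (51.1919)^(1/1) = 51.1919


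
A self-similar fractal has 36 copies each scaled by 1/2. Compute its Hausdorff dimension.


For a self-similar set with N copies scaled by 1/r:
dim_H = log(N)/log(r) = log(36)/log(2)
= 3.583519/0.693147
= 5.169925


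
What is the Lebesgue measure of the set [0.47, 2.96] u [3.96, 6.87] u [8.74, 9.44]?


For pairwise disjoint intervals, m(union) = sum of lengths.
= (2.96 - 0.47) + (6.87 - 3.96) + (9.44 - 8.74)
= 2.49 + 2.91 + 0.7
= 6.1


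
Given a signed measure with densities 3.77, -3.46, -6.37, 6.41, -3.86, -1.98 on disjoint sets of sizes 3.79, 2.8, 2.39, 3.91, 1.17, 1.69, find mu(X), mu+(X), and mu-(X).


Step 1: Compute signed measure on each set:
  Set 1: 3.77 * 3.79 = 14.2883
  Set 2: -3.46 * 2.8 = -9.688
  Set 3: -6.37 * 2.39 = -15.2243
  Set 4: 6.41 * 3.91 = 25.0631
  Set 5: -3.86 * 1.17 = -4.5162
  Set 6: -1.98 * 1.69 = -3.3462
Step 2: Total signed measure = (14.2883) + (-9.688) + (-15.2243) + (25.0631) + (-4.5162) + (-3.3462)
     = 6.5767
Step 3: Positive part mu+(X) = sum of positive contributions = 39.3514
Step 4: Negative part mu-(X) = |sum of negative contributions| = 32.7747


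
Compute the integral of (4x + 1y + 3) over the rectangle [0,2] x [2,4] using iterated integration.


By Fubini, integrate in x first, then y.
Step 1: Fix y, integrate over x in [0,2]:
  integral(4x + 1y + 3, x=0..2)
  = 4*(2^2 - 0^2)/2 + (1y + 3)*(2 - 0)
  = 8 + (1y + 3)*2
  = 8 + 2y + 6
  = 14 + 2y
Step 2: Integrate over y in [2,4]:
  integral(14 + 2y, y=2..4)
  = 14*2 + 2*(4^2 - 2^2)/2
  = 28 + 12
  = 40


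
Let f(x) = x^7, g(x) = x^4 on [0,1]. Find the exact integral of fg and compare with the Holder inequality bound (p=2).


Step 1: Exact integral of f*g = integral(x^11, 0, 1) = 1/12
     = 0.083333
Step 2: Holder bound with p=2, q=2:
  ||f||_p = (integral x^14 dx)^(1/2) = (1/15)^(1/2) = 0.258199
  ||g||_q = (integral x^8 dx)^(1/2) = (1/9)^(1/2) = 0.333333
Step 3: Holder bound = ||f||_p * ||g||_q = 0.258199 * 0.333333 = 0.086066
Verification: 0.083333 <= 0.086066 (Holder holds)


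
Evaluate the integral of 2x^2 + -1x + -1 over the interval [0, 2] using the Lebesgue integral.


The Lebesgue integral of a Riemann-integrable function agrees with the Riemann integral.
Antiderivative F(x) = (2/3)x^3 + (-1/2)x^2 + -1x
F(2) = (2/3)*2^3 + (-1/2)*2^2 + -1*2
     = (2/3)*8 + (-1/2)*4 + -1*2
     = 5.333333 + -2 + -2
     = 1.333333
F(0) = 0.0
Integral = F(2) - F(0) = 1.333333 - 0.0 = 1.333333


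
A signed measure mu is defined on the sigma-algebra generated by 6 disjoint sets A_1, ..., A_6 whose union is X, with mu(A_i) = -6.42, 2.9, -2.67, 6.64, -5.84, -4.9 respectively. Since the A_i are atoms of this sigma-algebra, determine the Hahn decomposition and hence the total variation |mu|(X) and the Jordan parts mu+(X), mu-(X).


Step 1: Every measurable set is a union of atoms (the cells / points), so a Hahn decomposition is
  obtained by grouping atoms by sign: P = union of atoms with mu > 0, N = union of the remaining atoms.
  Atoms in P (indices): 2, 4;  atoms in N (indices): 1, 3, 5, 6
  Positive values: 2.9, 6.64
  Negative values: -6.42, -2.67, -5.84, -4.9
Step 2: mu+(X) = mu(P) = sum of positive atom values = 9.54
Step 3: mu-(X) = -mu(N) = sum of |negative atom values| = 19.83
Step 4: |mu|(X) = mu+(X) + mu-(X) = 9.54 + 19.83 = 29.37


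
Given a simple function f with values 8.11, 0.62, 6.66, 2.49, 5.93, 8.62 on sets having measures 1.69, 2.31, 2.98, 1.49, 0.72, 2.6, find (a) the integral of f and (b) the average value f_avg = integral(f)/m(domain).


Step 1: Integral = sum(value_i * measure_i)
= 8.11*1.69 + 0.62*2.31 + 6.66*2.98 + 2.49*1.49 + 5.93*0.72 + 8.62*2.6
= 13.7059 + 1.4322 + 19.8468 + 3.7101 + 4.2696 + 22.412
= 65.3766
Step 2: Total measure of domain = 1.69 + 2.31 + 2.98 + 1.49 + 0.72 + 2.6 = 11.79
Step 3: Average value = 65.3766 / 11.79 = 5.545089


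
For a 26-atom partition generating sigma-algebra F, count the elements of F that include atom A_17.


Each element of F is a union of some subset S of the 26 atoms.
The element contains A_17 iff A_17 is in S.
So we count subsets S of {A_1,...,A_26} with A_17 in S: choose freely among the other 25 atoms.
Count = 2^(26-1) = 2^25 = 33554432.


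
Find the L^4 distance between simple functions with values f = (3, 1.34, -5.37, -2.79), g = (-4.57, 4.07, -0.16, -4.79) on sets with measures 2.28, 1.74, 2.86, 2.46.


Step 1: Compute differences f_i - g_i:
  3 - -4.57 = 7.57
  1.34 - 4.07 = -2.73
  -5.37 - -0.16 = -5.21
  -2.79 - -4.79 = 2
Step 2: Compute |diff|^4 * measure for each set:
  |7.57|^4 * 2.28 = 3283.851564 * 2.28 = 7487.181566
  |-2.73|^4 * 1.74 = 55.545718 * 1.74 = 96.64955
  |-5.21|^4 * 2.86 = 736.802165 * 2.86 = 2107.254191
  |2|^4 * 2.46 = 16 * 2.46 = 39.36
Step 3: Sum = 9730.445307
Step 4: ||f-g||_4 = (9730.445307)^(1/4) = 9.931919


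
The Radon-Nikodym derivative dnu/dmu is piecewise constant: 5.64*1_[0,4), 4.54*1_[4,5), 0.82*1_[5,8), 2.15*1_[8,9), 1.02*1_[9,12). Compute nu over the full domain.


Integrate each piece of the Radon-Nikodym derivative:
Step 1: integral_0^4 5.64 dx = 5.64*(4-0) = 5.64*4 = 22.56
Step 2: integral_4^5 4.54 dx = 4.54*(5-4) = 4.54*1 = 4.54
Step 3: integral_5^8 0.82 dx = 0.82*(8-5) = 0.82*3 = 2.46
Step 4: integral_8^9 2.15 dx = 2.15*(9-8) = 2.15*1 = 2.15
Step 5: integral_9^12 1.02 dx = 1.02*(12-9) = 1.02*3 = 3.06
Total: 22.56 + 4.54 + 2.46 + 2.15 + 3.06 = 34.77


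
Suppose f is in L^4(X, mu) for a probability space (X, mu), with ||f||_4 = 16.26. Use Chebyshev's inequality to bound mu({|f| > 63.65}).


Chebyshev/Markov inequality: mu(|f| > eps) <= (||f||_p / eps)^p
Step 1: ||f||_4 / eps = 16.26 / 63.65 = 0.25546
Step 2: Raise to power p = 4:
  (0.25546)^4 = 0.004259
Step 3: Therefore mu(|f| > 63.65) <= 0.004259


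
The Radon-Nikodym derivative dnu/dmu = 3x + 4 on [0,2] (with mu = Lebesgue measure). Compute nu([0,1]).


nu(A) = integral_A (dnu/dmu) dmu = integral_0^1 (3x + 4) dx
Step 1: Antiderivative F(x) = (3/2)x^2 + 4x
Step 2: F(1) = (3/2)*1^2 + 4*1 = 1.5 + 4 = 5.5
Step 3: F(0) = (3/2)*0^2 + 4*0 = 0.0 + 0 = 0.0
Step 4: nu([0,1]) = F(1) - F(0) = 5.5 - 0.0 = 5.5


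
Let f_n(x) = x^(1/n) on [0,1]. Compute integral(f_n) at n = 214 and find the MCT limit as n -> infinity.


At n = 214: f_214(x) = x^(1/214).
Step 1: integral(x^(1/214), 0, 1) = [x^(1/214+1) / (1/214+1)] from 0 to 1
     = 1 / (1/214 + 1) = 1 / ((214+1)/214) = 214/(214+1)
     = 214/215 = 0.995349
Step 2: As n -> infinity, f_n(x) = x^(1/n) -> 1 for x in (0,1], and f_n is increasing in n.
By MCT, lim_n integral(f_n) = integral(lim_n f_n) = integral(1, 0, 1) = 1.
Step 3: Verify convergence: 214/215 = 0.995349 -> 1


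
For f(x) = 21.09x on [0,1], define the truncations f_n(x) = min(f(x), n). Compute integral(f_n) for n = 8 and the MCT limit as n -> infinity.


f(x) = 21.09x on [0,1]; f_n(x) = min(21.09x, n). At n = 8:
Step 1: f(x) reaches 8 at x = 8/21.09 = 0.379327
Step 2: integral(f_8) = integral(21.09x, 0, 0.379327) + integral(8, 0.379327, 1)
       = 21.09*0.379327^2/2 + 8*(1 - 0.379327)
       = 1.517307 + 4.965386
       = 6.482693
Step 3: As n -> infinity, f_n increases to f, so by MCT integral(f_n) -> integral(f) = 21.09/2 = 10.545.
Convergence: integral(f_8) = 6.482693 -> 10.545 as n -> infinity


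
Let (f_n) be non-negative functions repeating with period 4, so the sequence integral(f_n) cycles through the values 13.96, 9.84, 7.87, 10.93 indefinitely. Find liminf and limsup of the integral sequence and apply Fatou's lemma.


The sequence (integral(f_n)) is periodic with period 4, repeating the values 13.96, 9.84, 7.87, 10.93 indefinitely.
Step 1: For a periodic sequence, every tail (a_m, a_(m+1), ...) contains all 4 period values infinitely often.
Step 2: Hence inf of every tail = min of the period values = min(13.96, 9.84, 7.87, 10.93) = 7.87.
        liminf_n integral(f_n) = sup over m of (inf of tail from m) = 7.87.
Step 3: Similarly sup of every tail = max of the period values = 13.96.
        limsup_n integral(f_n) = 13.96.
Step 4: Fatou's lemma: integral(liminf_n f_n) <= liminf_n integral(f_n) = 7.87.
        So the integral of the pointwise liminf is at most 7.87.


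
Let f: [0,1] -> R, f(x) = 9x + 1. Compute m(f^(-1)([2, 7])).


f^(-1)([2, 7]) = {x : 2 <= 9x + 1 <= 7}
Solving: (2 - 1)/9 <= x <= (7 - 1)/9
= [0.111111, 0.666667]
Intersecting with [0,1]: [0.111111, 0.666667]
Measure = 0.666667 - 0.111111 = 0.555556


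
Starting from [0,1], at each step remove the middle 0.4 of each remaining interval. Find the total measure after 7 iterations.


Step 1: At each step, fraction remaining = 1 - 0.4 = 0.6
Step 2: After 7 steps, measure = (0.6)^7
Result = 0.027994


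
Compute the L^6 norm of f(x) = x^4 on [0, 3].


Step 1: ||f||_6 = (integral_0^3 |x^4|^6 dx)^(1/6)
     = (integral_0^3 x^24 dx)^(1/6)
Step 2: integral_0^3 x^24 dx = [x^25/(25)] from 0 to 3 = 3^25/25
     = 847288609443/25 = 3.389154e+10
Step 3: ||f||_6 = (3.389154e+10)^(1/6) = 56.887288


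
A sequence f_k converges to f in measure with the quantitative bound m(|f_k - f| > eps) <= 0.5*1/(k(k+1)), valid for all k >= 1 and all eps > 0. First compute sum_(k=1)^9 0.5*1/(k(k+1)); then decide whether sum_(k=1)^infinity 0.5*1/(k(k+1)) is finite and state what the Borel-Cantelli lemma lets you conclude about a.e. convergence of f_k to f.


Step 1: List the terms 0.5*1/(k(k+1)) for k = 1 to 9:
  k=1: 0.25
  k=2: 0.083333
  k=3: 0.041667
  k=4: 0.025
  k=5: 0.016667
  k=6: 0.011905
  k=7: 0.008929
  k=8: 0.006944
  k=9: 0.005556
Step 2: Partial sum = 0.25 + 0.083333 + 0.041667 + 0.025 + 0.016667 + 0.011905 + 0.008929 + 0.006944 + 0.005556
     = 0.45
Step 3: The full series sum_(k>=1) 0.5*1/(k(k+1)) converges (telescoping series sum 1/(k(k+1)) = 1; a constant multiple of a convergent series converges).
Step 4: Fix eps > 0. Since sum_k m(|f_k - f| > eps) < infinity, the Borel-Cantelli lemma gives
        m(limsup_k {|f_k - f| > eps}) = 0, i.e. for a.e. x, |f_k(x) - f(x)| <= eps for all large k.
        Applying this with eps = 1/j for j = 1, 2, ... and intersecting the countably many full-measure sets,
        for a.e. x we get limsup_k |f_k(x) - f(x)| <= 1/j for every j, hence f_k -> f almost everywhere.
Conclusion: series converges; Borel-Cantelli yields f_k -> f a.e.


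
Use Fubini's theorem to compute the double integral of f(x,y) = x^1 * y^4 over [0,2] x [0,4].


By Fubini's theorem, the double integral factors as a product of single integrals:
Step 1: integral_0^2 x^1 dx = [x^2/2] from 0 to 2
     = 2^2/2 = 2
Step 2: integral_0^4 y^4 dy = [y^5/5] from 0 to 4
     = 4^5/5 = 204.8
Step 3: Double integral = 2 * 204.8 = 409.6


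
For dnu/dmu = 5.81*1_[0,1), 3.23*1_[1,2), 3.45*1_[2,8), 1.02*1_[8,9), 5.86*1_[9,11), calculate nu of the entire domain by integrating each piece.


Integrate each piece of the Radon-Nikodym derivative:
Step 1: integral_0^1 5.81 dx = 5.81*(1-0) = 5.81*1 = 5.81
Step 2: integral_1^2 3.23 dx = 3.23*(2-1) = 3.23*1 = 3.23
Step 3: integral_2^8 3.45 dx = 3.45*(8-2) = 3.45*6 = 20.7
Step 4: integral_8^9 1.02 dx = 1.02*(9-8) = 1.02*1 = 1.02
Step 5: integral_9^11 5.86 dx = 5.86*(11-9) = 5.86*2 = 11.72
Total: 5.81 + 3.23 + 20.7 + 1.02 + 11.72 = 42.48


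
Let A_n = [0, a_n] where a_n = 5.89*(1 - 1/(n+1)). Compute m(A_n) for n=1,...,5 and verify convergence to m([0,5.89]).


By continuity of measure from below: if A_n increases to A, then m(A_n) -> m(A).
Here A = [0, 5.89], so m(A) = 5.89
Step 1: a_1 = 5.89*(1 - 1/2) = 2.945, m(A_1) = 2.945
Step 2: a_2 = 5.89*(1 - 1/3) = 3.9267, m(A_2) = 3.9267
Step 3: a_3 = 5.89*(1 - 1/4) = 4.4175, m(A_3) = 4.4175
Step 4: a_4 = 5.89*(1 - 1/5) = 4.712, m(A_4) = 4.712
Step 5: a_5 = 5.89*(1 - 1/6) = 4.9083, m(A_5) = 4.9083
Limit: m(A_n) -> m([0,5.89]) = 5.89


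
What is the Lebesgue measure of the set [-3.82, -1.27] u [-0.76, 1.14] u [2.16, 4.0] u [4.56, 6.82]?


For pairwise disjoint intervals, m(union) = sum of lengths.
= (-1.27 - -3.82) + (1.14 - -0.76) + (4.0 - 2.16) + (6.82 - 4.56)
= 2.55 + 1.9 + 1.84 + 2.26
= 8.55


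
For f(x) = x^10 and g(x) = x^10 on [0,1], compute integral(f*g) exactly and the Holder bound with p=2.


Step 1: Exact integral of f*g = integral(x^20, 0, 1) = 1/21
     = 0.047619
Step 2: Holder bound with p=2, q=2:
  ||f||_p = (integral x^20 dx)^(1/2) = (1/21)^(1/2) = 0.218218
  ||g||_q = (integral x^20 dx)^(1/2) = (1/21)^(1/2) = 0.218218
Step 3: Holder bound = ||f||_p * ||g||_q = 0.218218 * 0.218218 = 0.047619
Verification: 0.047619 <= 0.047619 (Holder holds)


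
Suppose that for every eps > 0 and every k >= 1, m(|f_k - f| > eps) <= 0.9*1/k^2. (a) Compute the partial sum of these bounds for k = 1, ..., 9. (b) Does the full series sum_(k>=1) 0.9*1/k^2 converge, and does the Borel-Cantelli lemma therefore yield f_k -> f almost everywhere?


Step 1: List the terms 0.9*1/k^2 for k = 1 to 9:
  k=1: 0.9
  k=2: 0.225
  k=3: 0.1
  k=4: 0.05625
  k=5: 0.036
  k=6: 0.025
  k=7: 0.018367
  k=8: 0.014063
  k=9: 0.011111
Step 2: Partial sum = 0.9 + 0.225 + 0.1 + 0.05625 + 0.036 + 0.025 + 0.018367 + 0.014063 + 0.011111
     = 1.385791
Step 3: The full series sum_(k>=1) 0.9*1/k^2 converges (p-series with p = 2 > 1; a constant multiple of a convergent series converges).
Step 4: Fix eps > 0. Since sum_k m(|f_k - f| > eps) < infinity, the Borel-Cantelli lemma gives
        m(limsup_k {|f_k - f| > eps}) = 0, i.e. for a.e. x, |f_k(x) - f(x)| <= eps for all large k.
        Applying this with eps = 1/j for j = 1, 2, ... and intersecting the countably many full-measure sets,
        for a.e. x we get limsup_k |f_k(x) - f(x)| <= 1/j for every j, hence f_k -> f almost everywhere.
Conclusion: series converges; Borel-Cantelli yields f_k -> f a.e.


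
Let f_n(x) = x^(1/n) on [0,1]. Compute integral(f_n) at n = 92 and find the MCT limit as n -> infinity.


At n = 92: f_92(x) = x^(1/92).
Step 1: integral(x^(1/92), 0, 1) = [x^(1/92+1) / (1/92+1)] from 0 to 1
     = 1 / (1/92 + 1) = 1 / ((92+1)/92) = 92/(92+1)
     = 92/93 = 0.989247
Step 2: As n -> infinity, f_n(x) = x^(1/n) -> 1 for x in (0,1], and f_n is increasing in n.
By MCT, lim_n integral(f_n) = integral(lim_n f_n) = integral(1, 0, 1) = 1.
Step 3: Verify convergence: 92/93 = 0.989247 -> 1


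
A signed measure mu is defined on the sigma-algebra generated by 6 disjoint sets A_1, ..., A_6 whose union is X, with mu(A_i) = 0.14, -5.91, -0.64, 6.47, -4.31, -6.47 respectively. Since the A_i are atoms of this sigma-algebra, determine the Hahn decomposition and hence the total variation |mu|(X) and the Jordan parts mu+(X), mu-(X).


Step 1: Every measurable set is a union of atoms (the cells / points), so a Hahn decomposition is
  obtained by grouping atoms by sign: P = union of atoms with mu > 0, N = union of the remaining atoms.
  Atoms in P (indices): 1, 4;  atoms in N (indices): 2, 3, 5, 6
  Positive values: 0.14, 6.47
  Negative values: -5.91, -0.64, -4.31, -6.47
Step 2: mu+(X) = mu(P) = sum of positive atom values = 6.61
Step 3: mu-(X) = -mu(N) = sum of |negative atom values| = 17.33
Step 4: |mu|(X) = mu+(X) + mu-(X) = 6.61 + 17.33 = 23.94


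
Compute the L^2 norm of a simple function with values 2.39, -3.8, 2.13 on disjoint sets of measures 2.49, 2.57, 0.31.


Step 1: Compute |f_i|^2 for each value:
  |2.39|^2 = 5.7121
  |-3.8|^2 = 14.44
  |2.13|^2 = 4.5369
Step 2: Multiply by measures and sum:
  5.7121 * 2.49 = 14.223129
  14.44 * 2.57 = 37.1108
  4.5369 * 0.31 = 1.406439
Sum = 14.223129 + 37.1108 + 1.406439 = 52.740368
Step 3: Take the p-th root:
||f||_2 = (52.740368)^(1/2) = 7.262256


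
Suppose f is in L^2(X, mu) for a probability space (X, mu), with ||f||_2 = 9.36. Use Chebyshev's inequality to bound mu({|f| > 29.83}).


Chebyshev/Markov inequality: mu(|f| > eps) <= (||f||_p / eps)^p
Step 1: ||f||_2 / eps = 9.36 / 29.83 = 0.313778
Step 2: Raise to power p = 2:
  (0.313778)^2 = 0.098457
Step 3: Therefore mu(|f| > 29.83) <= 0.098457


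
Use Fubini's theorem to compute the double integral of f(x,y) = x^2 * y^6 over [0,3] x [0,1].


By Fubini's theorem, the double integral factors as a product of single integrals:
Step 1: integral_0^3 x^2 dx = [x^3/3] from 0 to 3
     = 3^3/3 = 9
Step 2: integral_0^1 y^6 dy = [y^7/7] from 0 to 1
     = 1^7/7 = 0.142857
Step 3: Double integral = 9 * 0.142857 = 1.285714


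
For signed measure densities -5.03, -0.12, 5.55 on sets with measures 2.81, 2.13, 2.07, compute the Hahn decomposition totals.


Step 1: Compute signed measure on each set:
  Set 1: -5.03 * 2.81 = -14.1343
  Set 2: -0.12 * 2.13 = -0.2556
  Set 3: 5.55 * 2.07 = 11.4885
Step 2: Total signed measure = (-14.1343) + (-0.2556) + (11.4885)
     = -2.9014
Step 3: Positive part mu+(X) = sum of positive contributions = 11.4885
Step 4: Negative part mu-(X) = |sum of negative contributions| = 14.3899


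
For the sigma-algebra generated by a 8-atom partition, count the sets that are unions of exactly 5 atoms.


Each element of F is a union of some subset of the 8 atoms.
Elements that are unions of exactly 5 atoms correspond to 5-element subsets of the 8 atoms.
Count = C(8, 5) = 8! / (5! * 3!) = 56.


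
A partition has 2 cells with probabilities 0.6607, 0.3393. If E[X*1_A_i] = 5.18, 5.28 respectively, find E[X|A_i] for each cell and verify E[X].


For each cell A_i: E[X|A_i] = E[X*1_A_i] / P(A_i)
Step 1: E[X|A_1] = 5.18 / 0.6607 = 7.84017
Step 2: E[X|A_2] = 5.28 / 0.3393 = 15.56145
Verification: E[X] = sum E[X*1_A_i] = 5.18 + 5.28 = 10.46
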